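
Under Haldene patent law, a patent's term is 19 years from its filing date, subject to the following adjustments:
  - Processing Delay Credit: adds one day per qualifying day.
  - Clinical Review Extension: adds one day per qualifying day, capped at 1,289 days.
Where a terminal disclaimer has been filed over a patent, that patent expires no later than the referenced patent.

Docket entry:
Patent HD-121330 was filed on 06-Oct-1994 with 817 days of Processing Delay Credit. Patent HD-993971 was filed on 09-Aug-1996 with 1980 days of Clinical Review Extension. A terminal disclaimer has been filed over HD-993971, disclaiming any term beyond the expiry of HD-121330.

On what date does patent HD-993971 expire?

Natural term of HD-993971:
  Base: filing + 19 years → 9 August 2015.
  Clinical Review Extension: 1980 days claimed exceeds the 1289-day cap, so +1289 days → 18 February 2019.
Expiry of referenced patent HD-121330:
  Base: filing + 19 years → 6 October 2013.
  Processing Delay Credit: +817 days → 1 January 2016.
Terminal disclaimer: HD-993971 expires on the earlier of 18 February 2019 and 1 January 2016.

2016-01-01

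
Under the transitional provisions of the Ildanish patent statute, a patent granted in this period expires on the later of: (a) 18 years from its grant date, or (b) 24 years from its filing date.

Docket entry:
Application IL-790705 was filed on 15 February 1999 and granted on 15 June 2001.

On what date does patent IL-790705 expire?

2023-02-15

(a) grant + 18 years → 15 June 2019.
(b) filing + 24 years → 15 February 2023.
Later of the two: 15 February 2023.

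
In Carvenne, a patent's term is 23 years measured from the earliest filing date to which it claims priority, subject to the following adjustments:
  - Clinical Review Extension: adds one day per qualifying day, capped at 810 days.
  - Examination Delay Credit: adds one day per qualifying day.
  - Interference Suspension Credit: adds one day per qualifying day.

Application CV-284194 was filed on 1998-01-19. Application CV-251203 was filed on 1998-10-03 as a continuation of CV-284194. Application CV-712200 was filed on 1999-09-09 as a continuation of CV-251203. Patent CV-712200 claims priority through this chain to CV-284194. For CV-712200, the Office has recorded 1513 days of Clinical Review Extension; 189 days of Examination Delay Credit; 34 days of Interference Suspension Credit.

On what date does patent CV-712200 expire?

November 18, 2023

Earliest priority filing: 19 January 1998.
Base term: 19 January 1998 + 23 years → 19 January 2021.
Clinical Review Extension: 1513 days claimed exceeds the 810-day cap, so +810 days → 9 April 2023.
Examination Delay Credit: +189 days → 15 October 2023.
Interference Suspension Credit: +34 days → 18 November 2023.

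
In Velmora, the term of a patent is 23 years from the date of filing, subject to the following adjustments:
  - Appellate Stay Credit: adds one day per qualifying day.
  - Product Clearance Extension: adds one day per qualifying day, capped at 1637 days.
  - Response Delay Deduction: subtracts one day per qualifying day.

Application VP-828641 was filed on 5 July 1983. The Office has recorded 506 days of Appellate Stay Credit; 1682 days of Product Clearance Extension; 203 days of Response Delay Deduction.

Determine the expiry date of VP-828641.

Base term: filing date + 23 years → 5 July 2006.
Appellate Stay Credit: +506 days → 23 November 2007.
Product Clearance Extension: 1682 days claimed exceeds the 1637-day cap, so +1637 days → 17 May 2012.
Response Delay Deduction: −203 days → 27 October 2011.

October 27, 2011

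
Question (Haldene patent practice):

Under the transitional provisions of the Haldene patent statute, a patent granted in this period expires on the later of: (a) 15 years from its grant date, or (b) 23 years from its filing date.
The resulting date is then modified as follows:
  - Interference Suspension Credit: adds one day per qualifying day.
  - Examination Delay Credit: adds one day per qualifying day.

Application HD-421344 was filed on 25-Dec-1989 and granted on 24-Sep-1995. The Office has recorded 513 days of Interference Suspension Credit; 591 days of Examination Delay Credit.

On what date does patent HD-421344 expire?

(a) grant + 15 years → 24 September 2010.
(b) filing + 23 years → 25 December 2012.
Later of the two: 25 December 2012.
Interference Suspension Credit: +513 days → 22 May 2014.
Examination Delay Credit: +591 days → 3 January 2016.

2016-01-03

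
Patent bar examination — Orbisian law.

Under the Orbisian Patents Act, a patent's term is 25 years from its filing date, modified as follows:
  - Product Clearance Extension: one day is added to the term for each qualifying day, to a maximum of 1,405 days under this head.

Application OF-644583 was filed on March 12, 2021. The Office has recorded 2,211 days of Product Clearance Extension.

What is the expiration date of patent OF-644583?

Base term: filing date + 25 years → 12 March 2046.
Product Clearance Extension: 2211 days claimed exceeds the 1405-day cap, so +1405 days → 15 January 2050.

January 15, 2050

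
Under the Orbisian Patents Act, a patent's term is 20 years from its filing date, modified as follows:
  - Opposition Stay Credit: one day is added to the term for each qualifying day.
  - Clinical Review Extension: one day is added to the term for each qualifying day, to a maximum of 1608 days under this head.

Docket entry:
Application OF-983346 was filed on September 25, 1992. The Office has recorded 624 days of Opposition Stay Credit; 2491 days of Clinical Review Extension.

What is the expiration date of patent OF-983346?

Base term: filing date + 20 years → 25 September 2012.
Opposition Stay Credit: +624 days → 11 June 2014.
Clinical Review Extension: 2491 days claimed exceeds the 1608-day cap, so +1608 days → 5 November 2018.

2018-11-05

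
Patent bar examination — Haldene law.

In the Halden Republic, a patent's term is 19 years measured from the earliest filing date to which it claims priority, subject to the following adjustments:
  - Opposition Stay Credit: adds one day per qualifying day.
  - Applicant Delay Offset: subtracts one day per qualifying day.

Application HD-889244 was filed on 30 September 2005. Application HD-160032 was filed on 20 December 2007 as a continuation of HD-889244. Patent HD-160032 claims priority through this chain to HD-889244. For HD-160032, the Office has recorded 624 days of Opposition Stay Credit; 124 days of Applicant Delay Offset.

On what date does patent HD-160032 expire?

Earliest priority filing: 30 September 2005.
Base term: 30 September 2005 + 19 years → 30 September 2024.
Opposition Stay Credit: +624 days → 16 June 2026.
Applicant Delay Offset: −124 days → 12 February 2026.

February 12, 2026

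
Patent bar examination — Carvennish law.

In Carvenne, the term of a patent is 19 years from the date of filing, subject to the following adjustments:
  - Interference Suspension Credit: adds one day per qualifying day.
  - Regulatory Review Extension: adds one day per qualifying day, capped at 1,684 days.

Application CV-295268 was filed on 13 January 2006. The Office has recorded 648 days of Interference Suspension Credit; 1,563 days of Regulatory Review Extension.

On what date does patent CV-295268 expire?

February 2, 2031

Base term: filing date + 19 years → 13 January 2025.
Interference Suspension Credit: +648 days → 23 October 2026.
Regulatory Review Extension: 1563 days (within the 1684-day cap) → +1563 days → 2 February 2031.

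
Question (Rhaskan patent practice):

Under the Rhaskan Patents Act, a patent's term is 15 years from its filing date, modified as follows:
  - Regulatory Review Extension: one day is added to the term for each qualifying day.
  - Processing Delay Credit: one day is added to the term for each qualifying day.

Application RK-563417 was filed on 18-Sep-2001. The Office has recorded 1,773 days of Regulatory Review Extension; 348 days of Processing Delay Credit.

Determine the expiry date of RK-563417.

Base term: filing date + 15 years → 18 September 2016.
Regulatory Review Extension: +1773 days → 27 July 2021.
Processing Delay Credit: +348 days → 10 July 2022.

July 10, 2022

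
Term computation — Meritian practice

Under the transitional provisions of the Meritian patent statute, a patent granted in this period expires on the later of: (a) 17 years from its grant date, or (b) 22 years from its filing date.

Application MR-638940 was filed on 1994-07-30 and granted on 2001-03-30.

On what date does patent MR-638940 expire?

(a) grant + 17 years → 30 March 2018.
(b) filing + 22 years → 30 July 2016.
Later of the two: 30 March 2018.

March 30, 2018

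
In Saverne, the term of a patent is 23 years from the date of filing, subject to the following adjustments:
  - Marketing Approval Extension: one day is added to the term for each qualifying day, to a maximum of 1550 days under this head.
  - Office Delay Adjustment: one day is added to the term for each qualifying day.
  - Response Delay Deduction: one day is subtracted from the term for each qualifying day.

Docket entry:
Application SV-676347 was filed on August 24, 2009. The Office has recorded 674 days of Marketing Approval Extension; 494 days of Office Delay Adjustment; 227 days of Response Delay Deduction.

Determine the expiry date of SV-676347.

Base term: filing date + 23 years → 24 August 2032.
Marketing Approval Extension: 674 days (within the 1550-day cap) → +674 days → 29 June 2034.
Office Delay Adjustment: +494 days → 5 November 2035.
Response Delay Deduction: −227 days → 23 March 2035.

March 23, 2035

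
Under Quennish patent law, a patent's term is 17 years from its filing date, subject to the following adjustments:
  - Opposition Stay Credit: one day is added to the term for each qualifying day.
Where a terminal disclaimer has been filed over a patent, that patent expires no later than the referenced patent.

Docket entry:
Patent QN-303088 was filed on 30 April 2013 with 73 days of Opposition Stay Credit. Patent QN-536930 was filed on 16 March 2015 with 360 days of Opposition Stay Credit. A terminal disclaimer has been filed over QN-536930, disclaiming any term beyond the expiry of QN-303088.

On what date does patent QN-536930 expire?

Natural term of QN-536930:
  Base: filing + 17 years → 16 March 2032.
  Opposition Stay Credit: +360 days → 11 March 2033.
Expiry of referenced patent QN-303088:
  Base: filing + 17 years → 30 April 2030.
  Opposition Stay Credit: +73 days → 12 July 2030.
Terminal disclaimer: QN-536930 expires on the earlier of 11 March 2033 and 12 July 2030.

July 12, 2030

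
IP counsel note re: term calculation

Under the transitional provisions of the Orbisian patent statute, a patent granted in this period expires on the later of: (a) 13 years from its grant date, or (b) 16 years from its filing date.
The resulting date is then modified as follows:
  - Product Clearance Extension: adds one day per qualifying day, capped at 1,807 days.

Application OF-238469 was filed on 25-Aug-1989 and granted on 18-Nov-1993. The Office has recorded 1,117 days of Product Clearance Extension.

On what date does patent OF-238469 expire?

December 9, 2009

(a) grant + 13 years → 18 November 2006.
(b) filing + 16 years → 25 August 2005.
Later of the two: 18 November 2006.
Product Clearance Extension: 1117 days (within the 1807-day cap) → +1117 days → 9 December 2009.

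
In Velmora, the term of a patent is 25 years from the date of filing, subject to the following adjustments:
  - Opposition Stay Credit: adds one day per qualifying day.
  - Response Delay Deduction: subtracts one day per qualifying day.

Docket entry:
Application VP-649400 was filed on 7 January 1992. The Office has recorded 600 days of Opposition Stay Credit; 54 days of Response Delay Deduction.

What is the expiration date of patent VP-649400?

July 7, 2018

Base term: filing date + 25 years → 7 January 2017.
Opposition Stay Credit: +600 days → 30 August 2018.
Response Delay Deduction: −54 days → 7 July 2018.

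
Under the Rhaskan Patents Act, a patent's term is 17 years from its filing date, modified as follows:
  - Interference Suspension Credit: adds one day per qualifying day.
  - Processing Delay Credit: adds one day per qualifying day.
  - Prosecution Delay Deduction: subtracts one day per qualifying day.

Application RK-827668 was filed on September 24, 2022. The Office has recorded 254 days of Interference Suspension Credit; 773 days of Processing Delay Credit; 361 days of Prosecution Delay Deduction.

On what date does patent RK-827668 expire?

July 21, 2041

Base term: filing date + 17 years → 24 September 2039.
Interference Suspension Credit: +254 days → 4 June 2040.
Processing Delay Credit: +773 days → 17 July 2042.
Prosecution Delay Deduction: −361 days → 21 July 2041.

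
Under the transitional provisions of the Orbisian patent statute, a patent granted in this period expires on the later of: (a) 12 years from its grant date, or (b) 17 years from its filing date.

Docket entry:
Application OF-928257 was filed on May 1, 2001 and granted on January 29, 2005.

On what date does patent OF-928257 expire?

(a) grant + 12 years → 29 January 2017.
(b) filing + 17 years → 1 May 2018.
Later of the two: 1 May 2018.

2018-05-01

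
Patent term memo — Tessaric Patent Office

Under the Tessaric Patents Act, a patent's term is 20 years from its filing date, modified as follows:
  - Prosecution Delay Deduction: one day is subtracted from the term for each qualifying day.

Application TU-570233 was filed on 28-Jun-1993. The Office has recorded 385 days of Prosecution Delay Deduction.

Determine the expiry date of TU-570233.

2012-06-08

Base term: filing date + 20 years → 28 June 2013.
Prosecution Delay Deduction: −385 days → 8 June 2012.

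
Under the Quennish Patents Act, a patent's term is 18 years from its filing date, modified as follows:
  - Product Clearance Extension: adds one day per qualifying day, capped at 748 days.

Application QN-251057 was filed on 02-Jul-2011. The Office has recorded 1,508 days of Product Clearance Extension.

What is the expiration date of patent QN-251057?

Base term: filing date + 18 years → 2 July 2029.
Product Clearance Extension: 1508 days claimed exceeds the 748-day cap, so +748 days → 20 July 2031.

2031-07-20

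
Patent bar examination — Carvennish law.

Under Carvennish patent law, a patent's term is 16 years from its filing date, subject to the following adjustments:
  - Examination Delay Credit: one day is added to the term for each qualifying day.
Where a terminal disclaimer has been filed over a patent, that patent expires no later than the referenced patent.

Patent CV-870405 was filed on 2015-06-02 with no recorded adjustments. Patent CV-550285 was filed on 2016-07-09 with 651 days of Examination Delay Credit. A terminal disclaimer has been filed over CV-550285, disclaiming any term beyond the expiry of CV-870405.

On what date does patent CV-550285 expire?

June 2, 2031

Natural term of CV-550285:
  Base: filing + 16 years → 9 July 2032.
  Examination Delay Credit: +651 days → 21 April 2034.
Expiry of referenced patent CV-870405:
  Base: filing + 16 years → 2 June 2031.
Terminal disclaimer: CV-550285 expires on the earlier of 21 April 2034 and 2 June 2031.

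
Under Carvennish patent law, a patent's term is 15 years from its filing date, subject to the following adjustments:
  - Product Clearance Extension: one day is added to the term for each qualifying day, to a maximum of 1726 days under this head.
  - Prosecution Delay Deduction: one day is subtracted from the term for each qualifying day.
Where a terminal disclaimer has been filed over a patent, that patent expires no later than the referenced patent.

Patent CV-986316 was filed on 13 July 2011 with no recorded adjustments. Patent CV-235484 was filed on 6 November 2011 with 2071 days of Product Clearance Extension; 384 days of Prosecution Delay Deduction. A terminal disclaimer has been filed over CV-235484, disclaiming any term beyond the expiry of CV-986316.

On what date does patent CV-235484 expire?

Natural term of CV-235484:
  Base: filing + 15 years → 6 November 2026.
  Product Clearance Extension: 2071 days claimed exceeds the 1726-day cap, so +1726 days → 29 July 2031.
  Prosecution Delay Deduction: −384 days → 10 July 2030.
Expiry of referenced patent CV-986316:
  Base: filing + 15 years → 13 July 2026.
Terminal disclaimer: CV-235484 expires on the earlier of 10 July 2030 and 13 July 2026.

July 13, 2026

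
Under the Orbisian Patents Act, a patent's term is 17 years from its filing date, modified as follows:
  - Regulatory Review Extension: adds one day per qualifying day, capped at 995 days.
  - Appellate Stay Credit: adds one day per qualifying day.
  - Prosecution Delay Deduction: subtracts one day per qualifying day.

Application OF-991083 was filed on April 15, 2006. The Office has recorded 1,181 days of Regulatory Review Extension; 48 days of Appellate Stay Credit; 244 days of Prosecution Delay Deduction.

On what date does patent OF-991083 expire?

Base term: filing date + 17 years → 15 April 2023.
Regulatory Review Extension: 1181 days claimed exceeds the 995-day cap, so +995 days → 4 January 2026.
Appellate Stay Credit: +48 days → 21 February 2026.
Prosecution Delay Deduction: −244 days → 22 June 2025.

2025-06-22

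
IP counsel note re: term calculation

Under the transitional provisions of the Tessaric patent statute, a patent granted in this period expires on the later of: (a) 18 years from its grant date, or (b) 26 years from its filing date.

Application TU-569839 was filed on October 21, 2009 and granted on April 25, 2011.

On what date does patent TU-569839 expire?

October 21, 2035

(a) grant + 18 years → 25 April 2029.
(b) filing + 26 years → 21 October 2035.
Later of the two: 21 October 2035.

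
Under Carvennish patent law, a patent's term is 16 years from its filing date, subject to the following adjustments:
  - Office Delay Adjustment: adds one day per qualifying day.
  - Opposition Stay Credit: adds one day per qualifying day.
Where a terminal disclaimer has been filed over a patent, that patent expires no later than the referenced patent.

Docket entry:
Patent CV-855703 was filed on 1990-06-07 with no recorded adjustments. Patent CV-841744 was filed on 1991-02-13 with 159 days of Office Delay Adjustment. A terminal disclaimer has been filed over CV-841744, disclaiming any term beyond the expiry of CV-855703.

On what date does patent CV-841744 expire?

June 7, 2006

Natural term of CV-841744:
  Base: filing + 16 years → 13 February 2007.
  Office Delay Adjustment: +159 days → 22 July 2007.
Expiry of referenced patent CV-855703:
  Base: filing + 16 years → 7 June 2006.
Terminal disclaimer: CV-841744 expires on the earlier of 22 July 2007 and 7 June 2006.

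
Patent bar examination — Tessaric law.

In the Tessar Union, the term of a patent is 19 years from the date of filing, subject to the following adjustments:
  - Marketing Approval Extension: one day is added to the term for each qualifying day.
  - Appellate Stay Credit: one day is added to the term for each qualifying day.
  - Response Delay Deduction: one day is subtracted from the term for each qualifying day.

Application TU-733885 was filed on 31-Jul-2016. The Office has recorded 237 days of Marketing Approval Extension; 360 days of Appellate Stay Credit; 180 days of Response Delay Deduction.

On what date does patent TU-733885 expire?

2036-09-20

Base term: filing date + 19 years → 31 July 2035.
Marketing Approval Extension: +237 days → 24 March 2036.
Appellate Stay Credit: +360 days → 19 March 2037.
Response Delay Deduction: −180 days → 20 September 2036.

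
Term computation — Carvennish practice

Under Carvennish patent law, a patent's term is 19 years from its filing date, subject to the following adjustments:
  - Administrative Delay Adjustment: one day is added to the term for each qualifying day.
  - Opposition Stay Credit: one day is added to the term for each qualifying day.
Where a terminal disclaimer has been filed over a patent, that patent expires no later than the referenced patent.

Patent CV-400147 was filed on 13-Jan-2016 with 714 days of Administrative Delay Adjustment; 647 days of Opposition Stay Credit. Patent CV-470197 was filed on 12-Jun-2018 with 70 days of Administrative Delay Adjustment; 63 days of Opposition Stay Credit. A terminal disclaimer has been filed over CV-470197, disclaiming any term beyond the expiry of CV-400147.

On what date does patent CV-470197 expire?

October 23, 2037

Natural term of CV-470197:
  Base: filing + 19 years → 12 June 2037.
  Administrative Delay Adjustment: +70 days → 21 August 2037.
  Opposition Stay Credit: +63 days → 23 October 2037.
Expiry of referenced patent CV-400147:
  Base: filing + 19 years → 13 January 2035.
  Administrative Delay Adjustment: +714 days → 27 December 2036.
  Opposition Stay Credit: +647 days → 5 October 2038.
Terminal disclaimer: CV-470197 expires on the earlier of 23 October 2037 and 5 October 2038.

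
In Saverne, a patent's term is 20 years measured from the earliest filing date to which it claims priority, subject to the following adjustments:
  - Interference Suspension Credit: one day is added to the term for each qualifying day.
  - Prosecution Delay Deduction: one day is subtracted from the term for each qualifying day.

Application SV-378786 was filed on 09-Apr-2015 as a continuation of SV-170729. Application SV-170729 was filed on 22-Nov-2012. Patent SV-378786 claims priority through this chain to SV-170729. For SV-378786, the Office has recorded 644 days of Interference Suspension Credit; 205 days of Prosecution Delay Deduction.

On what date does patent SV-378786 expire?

Earliest priority filing: 22 November 2012.
Base term: 22 November 2012 + 20 years → 22 November 2032.
Interference Suspension Credit: +644 days → 28 August 2034.
Prosecution Delay Deduction: −205 days → 4 February 2034.

2034-02-04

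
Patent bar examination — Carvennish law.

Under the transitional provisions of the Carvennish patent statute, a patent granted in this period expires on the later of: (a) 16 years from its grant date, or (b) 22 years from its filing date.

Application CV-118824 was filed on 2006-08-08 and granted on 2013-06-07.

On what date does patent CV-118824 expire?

June 7, 2029

(a) grant + 16 years → 7 June 2029.
(b) filing + 22 years → 8 August 2028.
Later of the two: 7 June 2029.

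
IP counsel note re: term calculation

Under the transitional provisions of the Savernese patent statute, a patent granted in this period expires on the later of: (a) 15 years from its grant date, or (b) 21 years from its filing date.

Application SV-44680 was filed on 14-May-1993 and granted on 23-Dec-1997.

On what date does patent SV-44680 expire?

(a) grant + 15 years → 23 December 2012.
(b) filing + 21 years → 14 May 2014.
Later of the two: 14 May 2014.

2014-05-14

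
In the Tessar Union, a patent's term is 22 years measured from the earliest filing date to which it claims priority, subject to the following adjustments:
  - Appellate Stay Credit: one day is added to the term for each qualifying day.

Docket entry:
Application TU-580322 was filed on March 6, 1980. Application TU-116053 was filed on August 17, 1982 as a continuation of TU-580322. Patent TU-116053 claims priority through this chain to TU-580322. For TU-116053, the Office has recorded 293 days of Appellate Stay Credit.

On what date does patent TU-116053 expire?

Earliest priority filing: 6 March 1980.
Base term: 6 March 1980 + 22 years → 6 March 2002.
Appellate Stay Credit: +293 days → 24 December 2002.

December 24, 2002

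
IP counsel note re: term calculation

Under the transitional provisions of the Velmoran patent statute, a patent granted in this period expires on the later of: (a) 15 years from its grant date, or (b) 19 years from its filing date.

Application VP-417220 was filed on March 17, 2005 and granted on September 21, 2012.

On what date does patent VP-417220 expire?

2027-09-21

(a) grant + 15 years → 21 September 2027.
(b) filing + 19 years → 17 March 2024.
Later of the two: 21 September 2027.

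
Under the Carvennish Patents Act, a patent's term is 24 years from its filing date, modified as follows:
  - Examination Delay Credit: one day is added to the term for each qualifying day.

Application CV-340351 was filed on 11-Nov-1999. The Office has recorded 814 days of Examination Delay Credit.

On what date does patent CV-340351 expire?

February 2, 2026

Base term: filing date + 24 years → 11 November 2023.
Examination Delay Credit: +814 days → 2 February 2026.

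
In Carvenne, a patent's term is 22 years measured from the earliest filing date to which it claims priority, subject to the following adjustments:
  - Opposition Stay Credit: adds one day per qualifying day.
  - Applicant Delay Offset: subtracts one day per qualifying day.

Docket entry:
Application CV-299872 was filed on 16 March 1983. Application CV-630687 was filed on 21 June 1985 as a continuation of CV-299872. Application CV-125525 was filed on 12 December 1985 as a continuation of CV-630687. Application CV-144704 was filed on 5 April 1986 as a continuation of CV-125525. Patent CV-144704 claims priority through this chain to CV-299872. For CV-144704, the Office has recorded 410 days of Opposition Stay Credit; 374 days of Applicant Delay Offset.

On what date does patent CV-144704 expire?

Earliest priority filing: 16 March 1983.
Base term: 16 March 1983 + 22 years → 16 March 2005.
Opposition Stay Credit: +410 days → 30 April 2006.
Applicant Delay Offset: −374 days → 21 April 2005.

2005-04-21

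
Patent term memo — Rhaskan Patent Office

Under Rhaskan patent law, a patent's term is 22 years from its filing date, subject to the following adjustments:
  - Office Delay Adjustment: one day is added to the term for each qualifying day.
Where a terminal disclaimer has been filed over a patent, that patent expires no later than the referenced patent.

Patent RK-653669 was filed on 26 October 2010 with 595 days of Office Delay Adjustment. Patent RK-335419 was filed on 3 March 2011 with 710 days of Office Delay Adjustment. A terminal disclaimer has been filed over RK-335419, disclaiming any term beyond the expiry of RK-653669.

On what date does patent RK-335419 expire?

June 13, 2034

Natural term of RK-335419:
  Base: filing + 22 years → 3 March 2033.
  Office Delay Adjustment: +710 days → 11 February 2035.
Expiry of referenced patent RK-653669:
  Base: filing + 22 years → 26 October 2032.
  Office Delay Adjustment: +595 days → 13 June 2034.
Terminal disclaimer: RK-335419 expires on the earlier of 11 February 2035 and 13 June 2034.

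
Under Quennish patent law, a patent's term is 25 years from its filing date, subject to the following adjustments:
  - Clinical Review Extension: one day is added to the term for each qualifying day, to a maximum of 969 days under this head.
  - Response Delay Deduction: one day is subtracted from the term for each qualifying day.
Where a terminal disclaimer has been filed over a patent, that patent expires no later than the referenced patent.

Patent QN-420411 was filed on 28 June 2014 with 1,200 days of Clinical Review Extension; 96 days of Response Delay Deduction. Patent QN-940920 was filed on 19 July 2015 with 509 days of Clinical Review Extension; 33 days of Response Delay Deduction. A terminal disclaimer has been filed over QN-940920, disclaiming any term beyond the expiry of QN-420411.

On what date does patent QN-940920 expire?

November 7, 2041

Natural term of QN-940920:
  Base: filing + 25 years → 19 July 2040.
  Clinical Review Extension: 509 days (within the 969-day cap) → +509 days → 10 December 2041.
  Response Delay Deduction: −33 days → 7 November 2041.
Expiry of referenced patent QN-420411:
  Base: filing + 25 years → 28 June 2039.
  Clinical Review Extension: 1200 days claimed exceeds the 969-day cap, so +969 days → 21 February 2042.
  Response Delay Deduction: −96 days → 17 November 2041.
Terminal disclaimer: QN-940920 expires on the earlier of 7 November 2041 and 17 November 2041.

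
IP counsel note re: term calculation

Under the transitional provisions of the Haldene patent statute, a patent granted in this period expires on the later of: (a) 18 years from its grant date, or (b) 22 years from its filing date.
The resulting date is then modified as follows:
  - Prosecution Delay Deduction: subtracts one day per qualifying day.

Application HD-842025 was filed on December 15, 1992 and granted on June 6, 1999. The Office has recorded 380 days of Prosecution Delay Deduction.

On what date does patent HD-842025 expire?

May 22, 2016

(a) grant + 18 years → 6 June 2017.
(b) filing + 22 years → 15 December 2014.
Later of the two: 6 June 2017.
Prosecution Delay Deduction: −380 days → 22 May 2016.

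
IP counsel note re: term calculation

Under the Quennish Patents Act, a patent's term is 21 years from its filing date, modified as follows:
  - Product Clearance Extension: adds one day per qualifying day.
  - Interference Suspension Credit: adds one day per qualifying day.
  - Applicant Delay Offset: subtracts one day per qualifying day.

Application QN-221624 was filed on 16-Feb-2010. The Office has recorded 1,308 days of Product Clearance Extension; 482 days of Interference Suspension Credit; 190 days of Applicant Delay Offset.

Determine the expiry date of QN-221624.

2035-07-05

Base term: filing date + 21 years → 16 February 2031.
Product Clearance Extension: +1308 days → 16 September 2034.
Interference Suspension Credit: +482 days → 11 January 2036.
Applicant Delay Offset: −190 days → 5 July 2035.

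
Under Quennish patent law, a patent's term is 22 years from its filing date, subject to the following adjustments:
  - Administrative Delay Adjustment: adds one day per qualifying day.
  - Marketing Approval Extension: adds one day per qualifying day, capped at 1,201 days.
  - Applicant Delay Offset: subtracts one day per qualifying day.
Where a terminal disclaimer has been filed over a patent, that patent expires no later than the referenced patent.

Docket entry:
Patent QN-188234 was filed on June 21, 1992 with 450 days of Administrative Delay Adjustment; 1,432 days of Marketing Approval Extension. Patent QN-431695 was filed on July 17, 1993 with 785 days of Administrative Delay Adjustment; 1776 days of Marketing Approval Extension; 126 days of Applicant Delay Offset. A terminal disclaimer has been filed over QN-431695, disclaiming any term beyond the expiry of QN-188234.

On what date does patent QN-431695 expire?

2018-12-28

Natural term of QN-431695:
  Base: filing + 22 years → 17 July 2015.
  Administrative Delay Adjustment: +785 days → 9 September 2017.
  Marketing Approval Extension: 1776 days claimed exceeds the 1201-day cap, so +1201 days → 23 December 2020.
  Applicant Delay Offset: −126 days → 19 August 2020.
Expiry of referenced patent QN-188234:
  Base: filing + 22 years → 21 June 2014.
  Administrative Delay Adjustment: +450 days → 14 September 2015.
  Marketing Approval Extension: 1432 days claimed exceeds the 1201-day cap, so +1201 days → 28 December 2018.
Terminal disclaimer: QN-431695 expires on the earlier of 19 August 2020 and 28 December 2018.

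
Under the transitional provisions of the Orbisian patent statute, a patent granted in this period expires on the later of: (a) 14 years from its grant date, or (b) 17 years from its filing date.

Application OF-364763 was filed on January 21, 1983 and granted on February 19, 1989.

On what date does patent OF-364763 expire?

February 19, 2003

(a) grant + 14 years → 19 February 2003.
(b) filing + 17 years → 21 January 2000.
Later of the two: 19 February 2003.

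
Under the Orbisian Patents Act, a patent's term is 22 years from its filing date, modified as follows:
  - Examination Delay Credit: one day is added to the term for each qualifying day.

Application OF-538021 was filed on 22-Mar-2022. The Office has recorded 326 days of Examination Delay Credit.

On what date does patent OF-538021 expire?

Base term: filing date + 22 years → 22 March 2044.
Examination Delay Credit: +326 days → 11 February 2045.

February 11, 2045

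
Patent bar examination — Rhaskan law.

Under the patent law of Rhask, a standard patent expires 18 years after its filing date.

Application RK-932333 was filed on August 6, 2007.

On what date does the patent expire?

Filing date + 18 years → 6 August 2025.

2025-08-06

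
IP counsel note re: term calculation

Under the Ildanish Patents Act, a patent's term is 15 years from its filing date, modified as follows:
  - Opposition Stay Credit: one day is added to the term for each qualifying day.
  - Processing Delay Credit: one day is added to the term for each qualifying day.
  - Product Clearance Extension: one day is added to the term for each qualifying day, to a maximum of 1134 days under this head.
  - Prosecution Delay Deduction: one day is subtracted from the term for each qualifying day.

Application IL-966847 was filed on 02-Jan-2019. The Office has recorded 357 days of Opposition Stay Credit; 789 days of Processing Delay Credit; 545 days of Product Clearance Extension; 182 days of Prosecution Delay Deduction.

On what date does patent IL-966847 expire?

Base term: filing date + 15 years → 2 January 2034.
Opposition Stay Credit: +357 days → 25 December 2034.
Processing Delay Credit: +789 days → 21 February 2037.
Product Clearance Extension: 545 days (within the 1134-day cap) → +545 days → 20 August 2038.
Prosecution Delay Deduction: −182 days → 19 February 2038.

2038-02-19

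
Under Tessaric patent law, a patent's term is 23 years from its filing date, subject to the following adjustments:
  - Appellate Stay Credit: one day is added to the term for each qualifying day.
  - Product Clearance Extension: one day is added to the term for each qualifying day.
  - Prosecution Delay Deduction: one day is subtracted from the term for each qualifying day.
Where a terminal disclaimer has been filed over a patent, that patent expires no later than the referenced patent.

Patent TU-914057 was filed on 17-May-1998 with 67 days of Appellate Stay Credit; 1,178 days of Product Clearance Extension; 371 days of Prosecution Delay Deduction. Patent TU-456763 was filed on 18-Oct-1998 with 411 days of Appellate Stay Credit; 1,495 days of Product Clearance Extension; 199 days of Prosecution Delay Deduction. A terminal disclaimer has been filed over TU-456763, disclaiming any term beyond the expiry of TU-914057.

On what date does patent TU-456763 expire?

Natural term of TU-456763:
  Base: filing + 23 years → 18 October 2021.
  Appellate Stay Credit: +411 days → 3 December 2022.
  Product Clearance Extension: +1495 days → 6 January 2027.
  Prosecution Delay Deduction: −199 days → 21 June 2026.
Expiry of referenced patent TU-914057:
  Base: filing + 23 years → 17 May 2021.
  Appellate Stay Credit: +67 days → 23 July 2021.
  Product Clearance Extension: +1178 days → 13 October 2024.
  Prosecution Delay Deduction: −371 days → 8 October 2023.
Terminal disclaimer: TU-456763 expires on the earlier of 21 June 2026 and 8 October 2023.

October 8, 2023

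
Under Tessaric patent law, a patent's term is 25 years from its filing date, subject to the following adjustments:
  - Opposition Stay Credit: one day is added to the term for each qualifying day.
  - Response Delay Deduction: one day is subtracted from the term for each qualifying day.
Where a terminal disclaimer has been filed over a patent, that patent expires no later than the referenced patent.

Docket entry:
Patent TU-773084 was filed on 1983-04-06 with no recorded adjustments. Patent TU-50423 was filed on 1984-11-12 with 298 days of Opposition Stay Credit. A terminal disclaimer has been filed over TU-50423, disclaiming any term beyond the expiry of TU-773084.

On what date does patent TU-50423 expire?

Natural term of TU-50423:
  Base: filing + 25 years → 12 November 2009.
  Opposition Stay Credit: +298 days → 6 September 2010.
Expiry of referenced patent TU-773084:
  Base: filing + 25 years → 6 April 2008.
Terminal disclaimer: TU-50423 expires on the earlier of 6 September 2010 and 6 April 2008.

April 6, 2008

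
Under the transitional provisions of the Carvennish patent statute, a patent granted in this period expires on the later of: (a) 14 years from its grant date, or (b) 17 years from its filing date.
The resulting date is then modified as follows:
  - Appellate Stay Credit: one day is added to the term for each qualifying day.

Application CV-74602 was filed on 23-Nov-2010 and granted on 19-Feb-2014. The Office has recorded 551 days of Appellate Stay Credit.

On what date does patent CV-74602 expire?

(a) grant + 14 years → 19 February 2028.
(b) filing + 17 years → 23 November 2027.
Later of the two: 19 February 2028.
Appellate Stay Credit: +551 days → 23 August 2029.

2029-08-23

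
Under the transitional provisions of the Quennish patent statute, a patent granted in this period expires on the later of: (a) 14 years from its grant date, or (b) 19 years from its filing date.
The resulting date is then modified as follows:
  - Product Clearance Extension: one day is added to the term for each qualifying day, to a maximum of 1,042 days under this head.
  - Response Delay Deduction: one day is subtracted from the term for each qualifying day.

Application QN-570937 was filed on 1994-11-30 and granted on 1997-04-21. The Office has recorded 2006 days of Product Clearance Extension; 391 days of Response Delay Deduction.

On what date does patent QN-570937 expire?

(a) grant + 14 years → 21 April 2011.
(b) filing + 19 years → 30 November 2013.
Later of the two: 30 November 2013.
Product Clearance Extension: 2006 days claimed exceeds the 1042-day cap, so +1042 days → 7 October 2016.
Response Delay Deduction: −391 days → 12 September 2015.

September 12, 2015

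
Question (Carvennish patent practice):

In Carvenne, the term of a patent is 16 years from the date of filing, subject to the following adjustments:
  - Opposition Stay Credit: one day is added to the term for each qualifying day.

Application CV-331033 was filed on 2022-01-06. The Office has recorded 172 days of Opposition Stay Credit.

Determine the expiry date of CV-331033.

June 27, 2038

Base term: filing date + 16 years → 6 January 2038.
Opposition Stay Credit: +172 days → 27 June 2038.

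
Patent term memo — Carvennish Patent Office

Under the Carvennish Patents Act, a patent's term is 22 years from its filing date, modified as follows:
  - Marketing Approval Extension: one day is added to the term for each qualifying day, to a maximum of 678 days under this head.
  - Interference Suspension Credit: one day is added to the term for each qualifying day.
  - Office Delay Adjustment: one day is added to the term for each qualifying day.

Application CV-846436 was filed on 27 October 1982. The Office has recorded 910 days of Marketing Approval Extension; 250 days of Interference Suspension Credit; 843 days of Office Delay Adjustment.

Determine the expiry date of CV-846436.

September 2, 2009

Base term: filing date + 22 years → 27 October 2004.
Marketing Approval Extension: 910 days claimed exceeds the 678-day cap, so +678 days → 5 September 2006.
Interference Suspension Credit: +250 days → 13 May 2007.
Office Delay Adjustment: +843 days → 2 September 2009.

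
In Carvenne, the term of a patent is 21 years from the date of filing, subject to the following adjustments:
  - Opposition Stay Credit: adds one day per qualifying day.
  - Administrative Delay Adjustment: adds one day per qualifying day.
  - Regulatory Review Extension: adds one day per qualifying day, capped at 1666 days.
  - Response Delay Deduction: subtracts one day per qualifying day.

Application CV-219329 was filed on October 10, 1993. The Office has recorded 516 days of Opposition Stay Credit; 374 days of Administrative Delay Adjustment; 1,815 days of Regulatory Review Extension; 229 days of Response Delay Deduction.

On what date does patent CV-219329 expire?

2021-02-22

Base term: filing date + 21 years → 10 October 2014.
Opposition Stay Credit: +516 days → 9 March 2016.
Administrative Delay Adjustment: +374 days → 18 March 2017.
Regulatory Review Extension: 1815 days claimed exceeds the 1666-day cap, so +1666 days → 9 October 2021.
Response Delay Deduction: −229 days → 22 February 2021.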